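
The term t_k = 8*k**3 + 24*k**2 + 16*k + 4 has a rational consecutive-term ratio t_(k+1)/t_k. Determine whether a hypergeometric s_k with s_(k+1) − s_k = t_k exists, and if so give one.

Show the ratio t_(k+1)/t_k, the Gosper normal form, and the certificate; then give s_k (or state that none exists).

Step 1: r(k) = (2*k**3 + 12*k**2 + 22*k + 13)/(2*k**3 + 6*k**2 + 4*k + 1).
Factor: A=1; B=1; C=k**3 + 3*k**2 + 2*k + 1/2.
Need (1)·f(k+1) − (1)·f(k) = k**3 + 3*k**2 + 2*k + 1/2.
Bound: deg f ≤ 4.
A polynomial solution: f(k) = k**2*(k**2 + 2*k - 1)/4.
Then R = B(k−1)f/C = k**2*(k**2 + 2*k - 1)/(2*(2*k**3 + 6*k**2 + 4*k + 1)), so s_k = R(k)·t_k = 2*k**2*(k**2 + 2*k - 1).
Δs = 8*k**3 + 24*k**2 + 16*k + 4, as required.

s_k = 2*k**2*(k**2 + 2*k - 1)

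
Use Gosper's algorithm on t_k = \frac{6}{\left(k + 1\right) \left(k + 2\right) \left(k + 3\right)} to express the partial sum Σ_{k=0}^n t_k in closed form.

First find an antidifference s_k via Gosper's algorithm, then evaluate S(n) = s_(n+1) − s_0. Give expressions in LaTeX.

S(n) = \frac{3 \left(n^{2} + 5 n + 4\right)}{2 \left(n^{2} + 5 n + 6\right)}

The ratio is (k + 1)/(k + 4).
Take A(k)=k + 1, B(k)=k + 4, C(k)=1.
Key eq: (k + 1)·f(k+1) = (k + 3)·f(k) + (1).
d = 2 from the (1,1,0) case.
A polynomial solution: f(k) = k*(k + 3)/4.
So s_k = (B(k−1)f/C)·t_k = (k*(k + 3)**2/4)·t_k = 3*k*(k + 3)/(2*(k + 1)*(k + 2)).
Δs = 6/(k**3 + 6*k**2 + 11*k + 6), as required.
Σ_(k=0)^n t_k = s_(n+1) − s_(0) = (3*(n**2 + 5*n + 4)/(2*(n**2 + 5*n + 6))) − (0), i.e. 3*(n**2 + 5*n + 4)/(2*(n**2 + 5*n + 6)).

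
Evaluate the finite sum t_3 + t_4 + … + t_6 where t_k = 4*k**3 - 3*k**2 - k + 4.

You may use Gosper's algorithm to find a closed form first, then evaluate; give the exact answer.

t_(k+1)/t_k = (4*k**3 + 9*k**2 + 5*k + 4)/(4*k**3 - 3*k**2 - k + 4).
Gosper form: A/B · C(k+1)/C(k) with A=1, B=1, C=k**3 - 3*k**2/4 - k/4 + 1.
f must satisfy (1)·f(k+1) − (1)·f(k) = k**3 - 3*k**2/4 - k/4 + 1.
d = 4 from the (0,0,3) case.
Coefficient equations give f(k) = k*(k**3 - 3*k**2 + 2*k + 4)/4.
Certificate R = B(k−1)f/C = k*(k**3 - 3*k**2 + 2*k + 4)/(4*k**3 - 3*k**2 - k + 4) gives s_k = k*(k**3 - 3*k**2 + 2*k + 4).
Δs = 4*k**3 - 3*k**2 - k + 4, as required.
Sum = s_(7) − s_(3); s_(7) = 1498, s_(3) = 30 ⇒ 1468.

Σ = 1468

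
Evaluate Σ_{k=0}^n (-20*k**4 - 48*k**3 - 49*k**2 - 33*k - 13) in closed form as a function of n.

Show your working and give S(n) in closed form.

S(n) = -4*n**5 - 22*n**4 - 47*n**3 - 53*n**2 - 37*n - 13

The ratio is (20*k**4 + 128*k**3 + 313*k**2 + 355*k + 163)/(20*k**4 + 48*k**3 + 49*k**2 + 33*k + 13).
A = 1, B = 1, C = k**4 + 12*k**3/5 + 49*k**2/20 + 33*k/20 + 13/20.
Set up (1)·f(k+1) − (1)·f(k) − (k**4 + 12*k**3/5 + 49*k**2/20 + 33*k/20 + 13/20) = 0.
d = 5 from the (0,0,4) case.
Solve for f: f(k) = k*(4*k**4 + 2*k**3 - k**2 + 4*k + 4)/20 (degree 5 ≤ 5).
So s_k = (B(k−1)f/C)·t_k = (k*(4*k**4 + 2*k**3 - k**2 + 4*k + 4)/(20*k**4 + 48*k**3 + 49*k**2 + 33*k + 13))·t_k = k*(-4*k**4 - 2*k**3 + k**2 - 4*k - 4).
s_(k+1) − s_k = -20*k**4 - 48*k**3 - 49*k**2 - 33*k - 13 = t_k.
Telescope: S(n) = s_(n+1) − s_(0) = -4*n**5 - 22*n**4 - 47*n**3 - 53*n**2 - 37*n - 13 − (0) = -4*n**5 - 22*n**4 - 47*n**3 - 53*n**2 - 37*n - 13.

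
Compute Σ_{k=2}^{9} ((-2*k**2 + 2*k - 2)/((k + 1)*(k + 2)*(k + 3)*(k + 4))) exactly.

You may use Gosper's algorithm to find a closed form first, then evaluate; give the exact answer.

Σ = -223/2145

Compute t_(k+1)/t_k: get -(k + 1)*(k - (k + 1)**2)/((k + 5)*(k**2 - k + 1)).
A = k + 1, B = k + 5, C = k**2 - k + 1.
Set up (k + 1)·f(k+1) − (k + 4)·f(k) − (k**2 - k + 1) = 0.
Bound: deg f ≤ 3.
A polynomial solution: f(k) = k*(k**2 + 5)/6.
Get s_k = R·t_k = -k*(k**2 + 5)/(3*(k + 1)*(k + 2)*(k + 3)) with R(k) = B(k−1)f(k)/C(k) = k*(k + 4)*(k**2 + 5)/(6*(k**2 - k + 1)).
Δs = 2*(-k**2 + k - 1)/(k**4 + 10*k**3 + 35*k**2 + 50*k + 24), as required.
Evaluate s at k=10 and k=2: -175/858 and -1/10; difference -223/2145.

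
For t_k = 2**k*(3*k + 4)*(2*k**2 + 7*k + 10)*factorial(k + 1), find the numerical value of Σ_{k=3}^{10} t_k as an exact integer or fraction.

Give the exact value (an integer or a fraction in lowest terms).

Ratio r(k) = 2*(6*k**4 + 59*k**3 + 228*k**2 + 401*k + 266)/(6*k**3 + 29*k**2 + 58*k + 40).
So A=2*k + 4 and B=1, with C=k**3 + 29*k**2/6 + 29*k/3 + 20/3.
f must satisfy (2*k + 4)·f(k+1) − (1)·f(k) = k**3 + 29*k**2/6 + 29*k/3 + 20/3.
Bound: deg f ≤ 2.
Coefficient equations give f(k) = (3*k**2 + 4*k + 4)/6.
Certificate R = B(k−1)f/C = (3*k**2 + 4*k + 4)/((3*k + 4)*(2*k**2 + 7*k + 10)) gives s_k = 2**k*(3*k**2 + 4*k + 4)*factorial(k + 1).
Δs = 2**k*(3*k + 4)*(2*k**2 + 7*k + 10)*factorial(k + 1), as required.
Σ_(k=3)^(10) t_k = s_(11) − s_(3) = 403189058764800 − (8256) = 403189058756544.

Σ = 403189058756544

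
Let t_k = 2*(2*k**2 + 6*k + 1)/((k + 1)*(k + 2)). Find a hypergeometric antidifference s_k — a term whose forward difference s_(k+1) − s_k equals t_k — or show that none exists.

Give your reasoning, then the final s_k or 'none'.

s_k = 2*k*(2*k - 1)/(k + 1)

Ratio r(k) = (k + 1)*(6*k + 2*(k + 1)**2 + 7)/((k + 3)*(2*k**2 + 6*k + 1)).
Factor: A=k + 1; B=k + 3; C=k**2 + 3*k + 1/2.
Set up (k + 1)·f(k+1) − (k + 2)·f(k) − (k**2 + 3*k + 1/2) = 0.
Bound: deg f ≤ 2.
Solve for f: f(k) = k*(2*k - 1)/2 (degree 2 ≤ 2).
Certificate R = B(k−1)f/C = k*(k + 2)*(2*k - 1)/(2*k**2 + 6*k + 1) gives s_k = 2*k*(2*k - 1)/(k + 1).
Check: Δs_k = 2*(2*k**2 + 6*k + 1)/(k**2 + 3*k + 2). ✓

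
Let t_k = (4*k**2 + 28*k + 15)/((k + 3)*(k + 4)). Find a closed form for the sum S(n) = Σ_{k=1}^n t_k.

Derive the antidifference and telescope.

Compute t_(k+1)/t_k: get (k + 3)*(28*k + 4*(k + 1)**2 + 43)/((k + 5)*(4*k**2 + 28*k + 15)).
Gosper form: A/B · C(k+1)/C(k) with A=k + 3, B=k + 5, C=k**2 + 7*k + 15/4.
Solve (k + 3)·f(k+1) − (k + 4)·f(k) = k**2 + 7*k + 15/4.
Degrees (1,1,2) ⇒ d ≤ 2.
Coefficient equations give f(k) = k*(4*k + 1)/4.
Get s_k = R·t_k = k*(4*k + 1)/(k + 3) with R(k) = B(k−1)f(k)/C(k) = k*(k + 4)*(4*k + 1)/(4*k**2 + 28*k + 15).
Verify: (4*k**2 + 28*k + 15)/(k**2 + 7*k + 12) matches t_k.
Telescope: S(n) = s_(n+1) − s_(1) = (4*n**2 + 9*n + 5)/(n + 4) − (5/4) = n*(16*n + 31)/(4*(n + 4)).

S(n) = n*(16*n + 31)/(4*(n + 4))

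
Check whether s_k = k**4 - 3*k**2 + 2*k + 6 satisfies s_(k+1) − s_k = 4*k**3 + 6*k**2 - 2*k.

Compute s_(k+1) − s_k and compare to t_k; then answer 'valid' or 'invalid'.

s_(k+1) = k**4 + 4*k**3 + 3*k**2 + 6
s_(k+1) − s_k = 2*k*(2*k**2 + 3*k - 1)
(s_(k+1) − s_k) − t_k = 0

valid (s_(k+1) − s_k reduces to t_k)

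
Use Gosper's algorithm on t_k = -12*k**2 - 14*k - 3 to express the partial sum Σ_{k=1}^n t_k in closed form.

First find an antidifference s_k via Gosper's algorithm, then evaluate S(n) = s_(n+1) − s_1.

t_(k+1)/t_k = (12*k**2 + 38*k + 29)/(12*k**2 + 14*k + 3).
Gosper form: A/B · C(k+1)/C(k) with A=1, B=1, C=k**2 + 7*k/6 + 1/4.
Set up (1)·f(k+1) − (1)·f(k) − (k**2 + 7*k/6 + 1/4) = 0.
Bound: deg f ≤ 3.
Solving with deg f ≤ 3: f(k) = k*(4*k**2 + k - 2)/12.
Get s_k = R·t_k = k*(-4*k**2 - k + 2) with R(k) = B(k−1)f(k)/C(k) = k*(4*k**2 + k - 2)/(12*k**2 + 14*k + 3).
Check: Δs_k = -12*k**2 - 14*k - 3. ✓
Σ_(k=1)^n t_k = s_(n+1) − s_(1) = (-4*n**3 - 13*n**2 - 12*n - 3) − (-3), i.e. n*(-4*n**2 - 13*n - 12).

S(n) = n*(-4*n**2 - 13*n - 12)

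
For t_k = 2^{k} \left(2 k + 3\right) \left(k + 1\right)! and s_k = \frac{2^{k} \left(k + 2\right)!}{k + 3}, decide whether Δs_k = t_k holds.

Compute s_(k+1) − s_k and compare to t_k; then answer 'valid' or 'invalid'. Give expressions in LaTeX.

Invalid: residual - \frac{2^{k} \left(2 k^{2} + 9 k + 8\right) \left(k + 1\right)!}{\left(k + 3\right) \left(k + 4\right)} ≠ 0.

s_(k+1) = 2**(k + 1)*factorial(k + 3)/(k + 4)
s_(k+1) − s_k = 2**k*(k + 2)*(2*k + 7)*factorial(k + 2)/((k + 3)*(k + 4))
(s_(k+1) − s_k) − t_k = -2**k*(2*k**2 + 9*k + 8)*factorial(k + 1)/((k + 3)*(k + 4))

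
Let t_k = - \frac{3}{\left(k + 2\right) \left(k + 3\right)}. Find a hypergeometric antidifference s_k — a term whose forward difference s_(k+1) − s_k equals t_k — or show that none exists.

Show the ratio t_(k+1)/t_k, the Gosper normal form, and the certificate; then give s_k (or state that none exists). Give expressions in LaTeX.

s_k = - \frac{3 k}{2 k + 4}

Step 1: r(k) = (k + 2)/(k + 4).
A = k + 2, B = k + 4, C = 1.
Need (k + 2)·f(k+1) − (k + 3)·f(k) = 1.
d = 1 from the (1,1,0) case.
Match coefficients ⇒ f(k) = k/2.
So s_k = (B(k−1)f/C)·t_k = (k*(k + 3)/2)·t_k = -3*k/(2*k + 4).
Check: Δs_k = -3/(k**2 + 5*k + 6). ✓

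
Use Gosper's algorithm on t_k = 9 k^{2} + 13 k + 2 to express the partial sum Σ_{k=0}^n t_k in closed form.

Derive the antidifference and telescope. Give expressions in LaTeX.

S(n) = 3 n^{3} + 11 n^{2} + 10 n + 2

Step 1: r(k) = (9*k**2 + 31*k + 24)/(9*k**2 + 13*k + 2).
Normal form (A,B,C) = (1, 1, k**2 + 13*k/9 + 2/9).
Set up (1)·f(k+1) − (1)·f(k) − (k**2 + 13*k/9 + 2/9) = 0.
deg f ≤ 3 (via 0,0,2).
A polynomial solution: f(k) = k*(3*k**2 + 2*k - 3)/9.
Then R = B(k−1)f/C = k*(3*k**2 + 2*k - 3)/(9*k**2 + 13*k + 2), so s_k = R(k)·t_k = k*(3*k**2 + 2*k - 3).
Check: Δs_k = 9*k**2 + 13*k + 2. ✓
Σ_(k=0)^n t_k = s_(n+1) − s_(0) = (3*n**3 + 11*n**2 + 10*n + 2) − (0), i.e. 3*n**3 + 11*n**2 + 10*n + 2.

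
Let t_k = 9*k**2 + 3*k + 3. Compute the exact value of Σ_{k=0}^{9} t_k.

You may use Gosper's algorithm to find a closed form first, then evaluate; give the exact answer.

Step 1: r(k) = (k + 3*(k + 1)**2 + 2)/(3*k**2 + k + 1).
Normal form (A,B,C) = (1, 1, k**2 + k/3 + 1/3).
Need (1)·f(k+1) − (1)·f(k) = k**2 + k/3 + 1/3.
From deg A=0, deg B=0, deg C=2: d=3.
Match coefficients ⇒ f(k) = k*(k**2 - k + 1)/3.
So s_k = (B(k−1)f/C)·t_k = (k*(k**2 - k + 1)/(3*k**2 + k + 1))·t_k = 3*k*(k**2 - k + 1).
Check: Δs_k = 9*k**2 + 3*k + 3. ✓
Evaluate s at k=10 and k=0: 2730 and 0; difference 2730.

Σ = 2730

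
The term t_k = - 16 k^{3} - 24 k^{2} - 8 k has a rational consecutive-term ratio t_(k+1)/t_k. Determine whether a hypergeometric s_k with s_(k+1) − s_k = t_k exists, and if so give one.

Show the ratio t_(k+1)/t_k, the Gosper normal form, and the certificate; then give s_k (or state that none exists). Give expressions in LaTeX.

r(k) = (2*k**2 + 7*k + 6)/(k*(2*k + 1)) after simplifying.
Gosper form: A/B · C(k+1)/C(k) with A=1, B=1, C=k**3 + 3*k**2/2 + k/2.
Set up (1)·f(k+1) − (1)·f(k) − (k**3 + 3*k**2/2 + k/2) = 0.
Bound: deg f ≤ 4.
Match coefficients ⇒ f(k) = k**2*(k - 1)*(k + 1)/4.
Then R = B(k−1)f/C = k*(k - 1)/(2*(2*k + 1)), so s_k = R(k)·t_k = 4*k**2*(1 - k**2).
s_(k+1) − s_k = 8*k*(-2*k**2 - 3*k - 1) = t_k.

s_k = 4 k^{2} \left(1 - k^{2}\right)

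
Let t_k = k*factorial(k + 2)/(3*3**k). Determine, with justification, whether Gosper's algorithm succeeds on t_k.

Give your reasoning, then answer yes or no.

r(k) = (k + 1)*(k + 3)/(3*k) after simplifying.
Factor: A=k/3 + 1; B=1; C=k.
Need (k/3 + 1)·f(k+1) − (1)·f(k) = k.
Degrees (1,0,1) ⇒ d ≤ 0.
Match coefficients ⇒ f(k) = 3.
So s_k = (B(k−1)f/C)·t_k = (3/k)·t_k = factorial(k + 2)/3**k.
Check: Δs_k = k*factorial(k + 2)/(3*3**k). ✓

Yes. s_k = factorial(k + 2)/3**k.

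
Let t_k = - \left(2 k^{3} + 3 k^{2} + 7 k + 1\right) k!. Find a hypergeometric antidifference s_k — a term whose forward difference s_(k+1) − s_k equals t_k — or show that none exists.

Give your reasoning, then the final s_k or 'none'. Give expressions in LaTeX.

Compute t_(k+1)/t_k: get (2*k**4 + 11*k**3 + 28*k**2 + 32*k + 13)/(2*k**3 + 3*k**2 + 7*k + 1).
A = k + 1, B = 1, C = k**3 + 3*k**2/2 + 7*k/2 + 1/2.
Key eq: (k + 1)·f(k+1) = (1)·f(k) + (k**3 + 3*k**2/2 + 7*k/2 + 1/2).
Degrees (1,0,3) ⇒ d ≤ 2.
A polynomial solution: f(k) = (2*k**2 - k + 2)/2.
So s_k = (B(k−1)f/C)·t_k = ((2*k**2 - k + 2)/(2*k**3 + 3*k**2 + 7*k + 1))·t_k = -(2*k**2 - k + 2)*factorial(k).
Verify: -(2*k**3 + 3*k**2 + 7*k + 1)*factorial(k) matches t_k.

s_k = - \left(2 k^{2} - k + 2\right) k!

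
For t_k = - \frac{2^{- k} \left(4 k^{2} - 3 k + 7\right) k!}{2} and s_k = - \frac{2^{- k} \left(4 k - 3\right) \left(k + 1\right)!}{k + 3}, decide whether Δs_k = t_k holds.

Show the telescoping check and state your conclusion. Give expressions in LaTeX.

s_(k+1) = -(4*k + 1)*factorial(k + 2)/(2*2**k*(k + 4))
s_(k+1) − s_k = -(4*k**3 + 13*k**2 + 3*k + 30)*factorial(k + 1)/(2*2**k*(k + 3)*(k + 4))
(s_(k+1) − s_k) − t_k = (4*k**3 + 9*k**2 - 10*k + 27)*factorial(k)/(2**k*(k + 3)*(k + 4))

Invalid: residual \frac{2^{- k} \left(4 k^{3} + 9 k^{2} - 10 k + 27\right) k!}{\left(k + 3\right) \left(k + 4\right)} ≠ 0.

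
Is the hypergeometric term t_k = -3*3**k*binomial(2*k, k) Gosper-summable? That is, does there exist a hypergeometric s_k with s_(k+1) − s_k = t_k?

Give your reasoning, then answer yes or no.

No. Not Gosper-summable.

Ratio r(k) = 6*(2*k + 1)/(k + 1).
Normal form (A,B,C) = (12*k + 6, k + 1, 1).
Key eq: (12*k + 6)·f(k+1) = (k)·f(k) + (1).
deg f ≤ -1 (via 1,1,0).
Bound -1 < 0, so the key equation has no polynomial solution.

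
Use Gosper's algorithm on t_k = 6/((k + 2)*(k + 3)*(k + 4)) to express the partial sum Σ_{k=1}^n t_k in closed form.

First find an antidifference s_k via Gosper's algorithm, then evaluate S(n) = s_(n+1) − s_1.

S(n) = n*(n + 7)/(4*(n**2 + 7*n + 12))

The ratio is (k + 2)/(k + 5).
Factor: A=k + 2; B=k + 5; C=1.
Key eq: (k + 2)·f(k+1) = (k + 4)·f(k) + (1).
From deg A=1, deg B=1, deg C=0: d=2.
Coefficient equations give f(k) = k*(k + 5)/12.
So s_k = (B(k−1)f/C)·t_k = (k*(k + 4)*(k + 5)/12)·t_k = k*(k + 5)/(2*(k + 2)*(k + 3)).
Check: Δs_k = 6/(k**3 + 9*k**2 + 26*k + 24). ✓
Evaluate: s_(n+1) = (n**2 + 7*n + 6)/(2*(n**2 + 7*n + 12)); subtract s_(1) = 1/4 ⇒ S(n) = n*(n + 7)/(4*(n**2 + 7*n + 12)).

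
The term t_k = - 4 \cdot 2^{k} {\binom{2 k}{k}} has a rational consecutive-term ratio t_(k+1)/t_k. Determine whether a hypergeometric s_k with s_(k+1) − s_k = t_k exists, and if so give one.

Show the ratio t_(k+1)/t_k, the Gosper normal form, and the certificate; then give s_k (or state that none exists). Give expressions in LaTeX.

r(k) = 4*(2*k + 1)/(k + 1) after simplifying.
Factor: A=8*k + 4; B=k + 1; C=1.
Solve (8*k + 4)·f(k+1) − (k)·f(k) = 1.
deg f ≤ -1 (via 1,1,0).
Bound -1 < 0, so the key equation has no polynomial solution.

none (Gosper's algorithm certifies no s_k)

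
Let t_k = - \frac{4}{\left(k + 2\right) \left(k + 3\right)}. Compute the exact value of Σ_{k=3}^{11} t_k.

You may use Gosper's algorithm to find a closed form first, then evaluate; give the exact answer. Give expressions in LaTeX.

Σ = -18/35

r(k) = (k + 2)/(k + 4) after simplifying.
A = k + 2, B = k + 4, C = 1.
Set up (k + 2)·f(k+1) − (k + 3)·f(k) − (1) = 0.
Bound: deg f ≤ 1.
A polynomial solution: f(k) = k/2.
R(k) = B(k−1)·f(k)/C(k) = k*(k + 3)/2; s_k = R·t_k = -2*k/(k + 2).
Verify: -4/(k**2 + 5*k + 6) matches t_k.
Σ_(k=3)^(11) t_k = s_(12) − s_(3) = -12/7 − (-6/5) = -18/35.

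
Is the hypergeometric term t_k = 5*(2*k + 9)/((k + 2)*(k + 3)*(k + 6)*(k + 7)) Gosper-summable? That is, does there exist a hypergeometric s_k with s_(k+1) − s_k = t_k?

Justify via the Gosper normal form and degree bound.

The ratio is (k + 2)*(k + 6)*(2*k + 11)/((k + 4)*(k + 8)*(2*k + 9)).
So A=k + 2 and B=k + 8, with C=k**3 + 27*k**2/2 + 121*k/2 + 90.
Need (k + 2)·f(k+1) − (k + 7)·f(k) = k**3 + 27*k**2/2 + 121*k/2 + 90.
Degrees (1,1,3) ⇒ d ≤ 5.
Coefficient equations give f(k) = k*(k + 3)*(k + 4)*(k + 5)*(k + 8)/24.
Get s_k = R·t_k = 5*k*(k + 8)/(12*(k**2 + 8*k + 12)) with R(k) = B(k−1)f(k)/C(k) = k*(k + 3)*(k + 7)*(k + 8)/(12*(2*k + 9)).
Verify: 5*(2*k + 9)/(k**4 + 18*k**3 + 113*k**2 + 288*k + 252) matches t_k.

Yes. s_k = 5*k*(k + 8)/(12*(k**2 + 8*k + 12)).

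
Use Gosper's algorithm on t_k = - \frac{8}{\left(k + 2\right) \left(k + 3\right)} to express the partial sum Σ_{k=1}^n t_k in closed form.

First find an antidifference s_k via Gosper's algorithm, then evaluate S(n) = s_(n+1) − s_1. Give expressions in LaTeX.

S(n) = - \frac{8 n}{3 n + 9}

Compute t_(k+1)/t_k: get (k + 2)/(k + 4).
So A=k + 2 and B=k + 4, with C=1.
Key eq: (k + 2)·f(k+1) = (k + 3)·f(k) + (1).
d = 1 from the (1,1,0) case.
A polynomial solution: f(k) = k/2.
Then R = B(k−1)f/C = k*(k + 3)/2, so s_k = R(k)·t_k = -4*k/(k + 2).
Δs = -8/(k**2 + 5*k + 6), as required.
Σ_(k=1)^n t_k = s_(n+1) − s_(1) = (4*(-n - 1)/(n + 3)) − (-4/3), i.e. -8*n/(3*n + 9).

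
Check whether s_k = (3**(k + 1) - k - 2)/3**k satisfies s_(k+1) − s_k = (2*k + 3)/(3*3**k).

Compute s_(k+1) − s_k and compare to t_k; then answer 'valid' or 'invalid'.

Valid — Δs_k = t_k.

s_(k+1) = (9*3**k - k - 3)/(3*3**k)
s_(k+1) − s_k = (2*k + 3)/(3*3**k)
(s_(k+1) − s_k) − t_k = 0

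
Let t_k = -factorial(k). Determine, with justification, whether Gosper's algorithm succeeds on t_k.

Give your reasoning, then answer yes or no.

t_(k+1)/t_k = k + 1.
So A=k + 1 and B=1, with C=1.
Key eq: (k + 1)·f(k+1) = (1)·f(k) + (1).
deg f ≤ -1 (via 1,0,0).
deg f ≤ -1 is impossible — no certificate.

No — key equation has no polynomial f.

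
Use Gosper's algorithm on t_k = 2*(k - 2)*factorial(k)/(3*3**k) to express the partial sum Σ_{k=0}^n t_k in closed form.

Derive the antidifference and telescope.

t_(k+1)/t_k = (k**2 - 1)/(3*(k - 2)).
Gosper form: A/B · C(k+1)/C(k) with A=k/3 + 1/3, B=1, C=k - 2.
Need (k/3 + 1/3)·f(k+1) − (1)·f(k) = k - 2.
deg f ≤ 0 (via 1,0,1).
A polynomial solution: f(k) = 3.
So s_k = (B(k−1)f/C)·t_k = (3/(k - 2))·t_k = 2*factorial(k)/3**k.
Δs = 2*(k - 2)*factorial(k)/(3*3**k), as required.
Σ_(k=0)^n t_k = s_(n+1) − s_(0) = (2*3**(-n - 1)*factorial(n + 1)) − (2), i.e. -2 + 2*factorial(n + 1)/(3*3**n).

S(n) = -2 + 2*factorial(n + 1)/(3*3**n)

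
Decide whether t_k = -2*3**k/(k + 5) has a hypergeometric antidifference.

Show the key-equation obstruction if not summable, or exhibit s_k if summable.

The ratio is 3*(k + 5)/(k + 6).
Factor: A=3*k + 15; B=k + 6; C=1.
Key eq: (3*k + 15)·f(k+1) = (k + 5)·f(k) + (1).
deg f ≤ -1 (via 1,1,0).
deg f ≤ -1 is impossible — no certificate.

No; the degree bound rules out any f.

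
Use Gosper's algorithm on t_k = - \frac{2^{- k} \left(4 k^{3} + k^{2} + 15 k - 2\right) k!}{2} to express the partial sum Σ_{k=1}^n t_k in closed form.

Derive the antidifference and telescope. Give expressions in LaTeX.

S(n) = 2^{- n - 1} \left(2^{n + 2} - 4 n^{3} n! - 9 n^{2} n! - 9 n n! - 4 n!\right)

Ratio r(k) = (k + 1)*(15*k + 4*(k + 1)**3 + (k + 1)**2 + 13)/(2*(4*k**3 + k**2 + 15*k - 2)).
Gosper form: A/B · C(k+1)/C(k) with A=k/2 + 1/2, B=1, C=k**3 + k**2/4 + 15*k/4 - 1/2.
Solve (k/2 + 1/2)·f(k+1) − (1)·f(k) = k**3 + k**2/4 + 15*k/4 - 1/2.
d = 2 from the (1,0,3) case.
Solving with deg f ≤ 2: f(k) = (4*k**2 - 3*k + 3)/2.
So s_k = (B(k−1)f/C)·t_k = (2*(4*k**2 - 3*k + 3)/(4*k**3 + k**2 + 15*k - 2))·t_k = -(4*k**2 - 3*k + 3)*factorial(k)/2**k.
Verify: -(4*k**3 + k**2 + 15*k - 2)*factorial(k)/(2*2**k) matches t_k.
s_(n+1) = -2**(-n - 1)*(4*n**2 + 5*n + 4)*factorial(n + 1) and s_(1) = -2, so S(n) = 2**(-n - 1)*(2**(n + 2) - 4*n**3*factorial(n) - 9*n**2*factorial(n) - 9*n*factorial(n) - 4*factorial(n)).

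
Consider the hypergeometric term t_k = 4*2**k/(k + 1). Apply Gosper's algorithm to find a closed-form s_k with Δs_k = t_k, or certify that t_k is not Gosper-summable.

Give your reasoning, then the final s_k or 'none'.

no hypergeometric antidifference exists

r(k) = 2*(k + 1)/(k + 2) after simplifying.
Gosper form: A/B · C(k+1)/C(k) with A=2*k + 2, B=k + 2, C=1.
f must satisfy (2*k + 2)·f(k+1) − (k + 1)·f(k) = 1.
deg f ≤ -1 (via 1,1,0).
Bound -1 < 0, so the key equation has no polynomial solution.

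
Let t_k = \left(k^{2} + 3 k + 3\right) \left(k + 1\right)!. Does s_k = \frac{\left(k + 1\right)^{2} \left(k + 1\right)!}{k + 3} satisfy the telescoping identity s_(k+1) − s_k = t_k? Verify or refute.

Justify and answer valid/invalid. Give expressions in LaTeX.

Invalid: residual - \frac{2 \left(k^{3} + 6 k^{2} + 11 k + 8\right) \left(k + 1\right)!}{\left(k + 3\right) \left(k + 4\right)} ≠ 0.

s_(k+1) = (k + 2)**2*factorial(k + 2)/(k + 4)
s_(k+1) − s_k = (k**2 + 3*k + 4)*(k**2 + 5*k + 5)*factorial(k + 1)/((k + 3)*(k + 4))
(s_(k+1) − s_k) − t_k = -2*(k**3 + 6*k**2 + 11*k + 8)*factorial(k + 1)/((k + 3)*(k + 4))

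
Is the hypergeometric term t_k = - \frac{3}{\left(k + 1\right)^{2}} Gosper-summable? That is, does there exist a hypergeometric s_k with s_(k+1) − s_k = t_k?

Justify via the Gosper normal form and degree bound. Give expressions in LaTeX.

No — the linear system for f has no solution.

The ratio is (k + 1)**2/(k + 2)**2.
Gosper form: A/B · C(k+1)/C(k) with A=k**2 + 2*k + 1, B=k**2 + 4*k + 4, C=1.
Set up (k**2 + 2*k + 1)·f(k+1) − (k**2 + 2*k + 1)·f(k) − (1) = 0.
Bound: deg f ≤ 0.
Put f(k) = c0: A·f(k+1) − B(k−1)·f(k) − C = -1; need -1 = 0 — inconsistent ⇒ no f, not summable.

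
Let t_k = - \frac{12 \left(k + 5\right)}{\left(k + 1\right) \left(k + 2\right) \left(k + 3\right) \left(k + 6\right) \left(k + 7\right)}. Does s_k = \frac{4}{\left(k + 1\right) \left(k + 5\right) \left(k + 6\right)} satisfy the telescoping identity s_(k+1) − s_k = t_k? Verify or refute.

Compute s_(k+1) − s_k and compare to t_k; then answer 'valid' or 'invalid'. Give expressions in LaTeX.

Invalid: residual \frac{48 \left(k + 4\right)}{k^{6} + 24 k^{5} + 226 k^{4} + 1056 k^{3} + 2545 k^{2} + 2952 k + 1260} ≠ 0.

s_(k+1) = 4/((k + 2)*(k + 6)*(k + 7))
s_(k+1) − s_k = 12*(-k - 3)/(k**5 + 21*k**4 + 163*k**3 + 567*k**2 + 844*k + 420)
(s_(k+1) − s_k) − t_k = 48*(k + 4)/(k**6 + 24*k**5 + 226*k**4 + 1056*k**3 + 2545*k**2 + 2952*k + 1260)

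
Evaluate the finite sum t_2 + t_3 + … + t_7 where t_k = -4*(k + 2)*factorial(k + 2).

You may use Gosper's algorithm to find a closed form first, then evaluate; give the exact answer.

Σ = -14515104

The ratio is (k + 3)**2/(k + 2).
A = k + 3, B = 1, C = k + 2.
Need (k + 3)·f(k+1) − (1)·f(k) = k + 2.
deg f ≤ 0 (via 1,0,1).
Coefficient equations give f(k) = 1.
Then R = B(k−1)f/C = 1/(k + 2), so s_k = R(k)·t_k = -4*factorial(k + 2).
s_(k+1) − s_k = -4*(k + 2)*factorial(k + 2) = t_k.
Telescoping: Σ = s_(8) − s_(2) = -14515200 − (-96) = -14515104.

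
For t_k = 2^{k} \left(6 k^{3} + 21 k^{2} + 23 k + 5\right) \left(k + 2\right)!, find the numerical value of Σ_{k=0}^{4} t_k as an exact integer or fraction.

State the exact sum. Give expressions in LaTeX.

Σ = 9838078

Ratio r(k) = 2*(6*k**4 + 57*k**3 + 200*k**2 + 304*k + 165)/(6*k**3 + 21*k**2 + 23*k + 5).
Gosper form: A/B · C(k+1)/C(k) with A=2*k + 6, B=1, C=k**3 + 7*k**2/2 + 23*k/6 + 5/6.
Key eq: (2*k + 6)·f(k+1) = (1)·f(k) + (k**3 + 7*k**2/2 + 23*k/6 + 5/6).
deg f ≤ 2 (via 1,0,3).
Match coefficients ⇒ f(k) = (3*k**2 - 3*k + 1)/6.
Then R = B(k−1)f/C = (3*k**2 - 3*k + 1)/(6*k**3 + 21*k**2 + 23*k + 5), so s_k = R(k)·t_k = 2**k*(3*k**2 - 3*k + 1)*factorial(k + 2).
s_(k+1) − s_k = 2**k*(6*k**3 + 21*k**2 + 23*k + 5)*factorial(k + 2) = t_k.
Sum = s_(5) − s_(0); s_(5) = 9838080, s_(0) = 2 ⇒ 9838078.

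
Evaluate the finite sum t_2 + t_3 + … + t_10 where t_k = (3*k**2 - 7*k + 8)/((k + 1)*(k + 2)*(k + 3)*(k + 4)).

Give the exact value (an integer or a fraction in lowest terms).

Σ = 33/260

Compute t_(k+1)/t_k: get (k + 1)*(-7*k + 3*(k + 1)**2 + 1)/((k + 5)*(3*k**2 - 7*k + 8)).
Factor: A=k + 1; B=k + 5; C=k**2 - 7*k/3 + 8/3.
f must satisfy (k + 1)·f(k+1) − (k + 4)·f(k) = k**2 - 7*k/3 + 8/3.
Bound: deg f ≤ 3.
Solving with deg f ≤ 3: f(k) = k*(2*k**2 + 3*k + 19)/9.
Certificate R = B(k−1)f/C = k*(k + 4)*(2*k**2 + 3*k + 19)/(3*(3*k**2 - 7*k + 8)) gives s_k = k*(2*k**2 + 3*k + 19)/(3*(k + 1)*(k + 2)*(k + 3)).
Δs = (3*k**2 - 7*k + 8)/(k**4 + 10*k**3 + 35*k**2 + 50*k + 24), as required.
Σ_(k=2)^(10) t_k = s_(11) − s_(2) = 77/156 − (11/30) = 33/260.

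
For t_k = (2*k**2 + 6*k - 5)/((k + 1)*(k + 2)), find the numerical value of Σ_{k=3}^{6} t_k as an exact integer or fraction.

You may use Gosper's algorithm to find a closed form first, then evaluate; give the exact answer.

Σ = 55/8

r(k) = (k + 1)*(6*k + 2*(k + 1)**2 + 1)/((k + 3)*(2*k**2 + 6*k - 5)) after simplifying.
Take A(k)=k + 1, B(k)=k + 3, C(k)=k**2 + 3*k - 5/2.
Solve (k + 1)·f(k+1) − (k + 2)·f(k) = k**2 + 3*k - 5/2.
From deg A=1, deg B=1, deg C=2: d=2.
Coefficient equations give f(k) = k*(2*k - 7)/2.
So s_k = (B(k−1)f/C)·t_k = (k*(k + 2)*(2*k - 7)/(2*k**2 + 6*k - 5))·t_k = k*(2*k - 7)/(k + 1).
s_(k+1) − s_k = (2*k**2 + 6*k - 5)/(k**2 + 3*k + 2) = t_k.
Sum = s_(7) − s_(3); s_(7) = 49/8, s_(3) = -3/4 ⇒ 55/8.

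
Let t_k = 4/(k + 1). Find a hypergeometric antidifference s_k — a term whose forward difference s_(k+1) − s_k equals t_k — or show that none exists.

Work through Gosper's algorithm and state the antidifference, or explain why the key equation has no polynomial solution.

no hypergeometric antidifference exists

t_(k+1)/t_k = (k + 1)/(k + 2).
A = k + 1, B = k + 2, C = 1.
Set up (k + 1)·f(k+1) − (k + 1)·f(k) − (1) = 0.
From deg A=1, deg B=1, deg C=0: d=0.
Write f(k) = c0. Then LHS − RHS = -1, requiring -1 = 0: contradictory. No certificate.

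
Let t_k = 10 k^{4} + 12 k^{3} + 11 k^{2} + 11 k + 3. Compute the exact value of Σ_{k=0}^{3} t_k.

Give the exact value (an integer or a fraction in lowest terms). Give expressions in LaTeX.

Σ = 1644

Compute t_(k+1)/t_k: get (10*k**4 + 52*k**3 + 107*k**2 + 109*k + 47)/(10*k**4 + 12*k**3 + 11*k**2 + 11*k + 3).
Gosper form: A/B · C(k+1)/C(k) with A=1, B=1, C=k**4 + 6*k**3/5 + 11*k**2/10 + 11*k/10 + 3/10.
Solve (1)·f(k+1) − (1)·f(k) = k**4 + 6*k**3/5 + 11*k**2/10 + 11*k/10 + 3/10.
From deg A=0, deg B=0, deg C=4: d=5.
A polynomial solution: f(k) = k*(2*k**4 - 2*k**3 + k**2 + 3*k - 1)/10.
Then R = B(k−1)f/C = k*(2*k**4 - 2*k**3 + k**2 + 3*k - 1)/(10*k**4 + 12*k**3 + 11*k**2 + 11*k + 3), so s_k = R(k)·t_k = k*(2*k**4 - 2*k**3 + k**2 + 3*k - 1).
Verify: 10*k**4 + 12*k**3 + 11*k**2 + 11*k + 3 matches t_k.
Σ_(k=0)^(3) t_k = s_(4) − s_(0) = 1644 − (0) = 1644.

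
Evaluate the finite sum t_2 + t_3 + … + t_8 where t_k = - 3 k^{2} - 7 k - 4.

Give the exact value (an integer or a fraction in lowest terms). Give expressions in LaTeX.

Σ = -882

Step 1: r(k) = (3*k**2 + 13*k + 14)/(3*k**2 + 7*k + 4).
Factor: A=1; B=1; C=k**2 + 7*k/3 + 4/3.
Set up (1)·f(k+1) − (1)·f(k) − (k**2 + 7*k/3 + 4/3) = 0.
From deg A=0, deg B=0, deg C=2: d=3.
A polynomial solution: f(k) = k*(k + 1)**2/3.
So s_k = (B(k−1)f/C)·t_k = (k*(k + 1)/(3*k + 4))·t_k = k*(-k**2 - 2*k - 1).
Verify: -3*k**2 - 7*k - 4 matches t_k.
Evaluate s at k=9 and k=2: -900 and -18; difference -882.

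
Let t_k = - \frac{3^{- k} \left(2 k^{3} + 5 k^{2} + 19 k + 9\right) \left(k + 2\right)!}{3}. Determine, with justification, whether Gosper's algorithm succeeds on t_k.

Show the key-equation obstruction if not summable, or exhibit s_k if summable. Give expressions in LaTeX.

t_(k+1)/t_k = (2*k**4 + 17*k**3 + 68*k**2 + 140*k + 105)/(3*(2*k**3 + 5*k**2 + 19*k + 9)).
Gosper form: A/B · C(k+1)/C(k) with A=k/3 + 1, B=1, C=k**3 + 5*k**2/2 + 19*k/2 + 9/2.
Solve (k/3 + 1)·f(k+1) − (1)·f(k) = k**3 + 5*k**2/2 + 19*k/2 + 9/2.
deg f ≤ 2 (via 1,0,3).
Solve for f: f(k) = 3*(2*k**2 + k + 4)/2 (degree 2 ≤ 2).
So s_k = (B(k−1)f/C)·t_k = (3*(2*k**2 + k + 4)/(2*k**3 + 5*k**2 + 19*k + 9))·t_k = -(2*k**2 + k + 4)*factorial(k + 2)/3**k.
Δs = -(2*k**3 + 5*k**2 + 19*k + 9)*factorial(k + 2)/(3*3**k), as required.

Yes. s_k = - 3^{- k} \left(2 k^{2} + k + 4\right) \left(k + 2\right)!.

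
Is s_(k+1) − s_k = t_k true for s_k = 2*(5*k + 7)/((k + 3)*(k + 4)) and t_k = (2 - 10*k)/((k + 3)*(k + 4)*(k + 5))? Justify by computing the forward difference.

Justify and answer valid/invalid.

s_(k+1) = 2*(5*k + 12)/((k + 4)*(k + 5))
s_(k+1) − s_k = 2*(1 - 5*k)/(k**3 + 12*k**2 + 47*k + 60)
(s_(k+1) − s_k) − t_k = 0

Valid: the claim telescopes to t_k.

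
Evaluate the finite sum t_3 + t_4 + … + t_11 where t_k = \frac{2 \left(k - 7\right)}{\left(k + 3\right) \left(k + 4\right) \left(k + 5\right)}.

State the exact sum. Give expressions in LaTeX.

The ratio is (k - 6)*(k + 3)/((k - 7)*(k + 6)).
Factor: A=k + 3; B=k + 6; C=k - 7.
Key eq: (k + 3)·f(k+1) = (k + 5)·f(k) + (k - 7).
From deg A=1, deg B=1, deg C=1: d=2.
Solving with deg f ≤ 2: f(k) = -k*(k + 13)/6.
Get s_k = R·t_k = k*(-k - 13)/(3*(k + 3)*(k + 4)) with R(k) = B(k−1)f(k)/C(k) = -k*(k + 5)*(k + 13)/(6*(k - 7)).
Δs = 2*(k - 7)/(k**3 + 12*k**2 + 47*k + 60), as required.
Σ_(k=3)^(11) t_k = s_(12) − s_(3) = -5/12 − (-8/21) = -1/28.

Σ = -1/28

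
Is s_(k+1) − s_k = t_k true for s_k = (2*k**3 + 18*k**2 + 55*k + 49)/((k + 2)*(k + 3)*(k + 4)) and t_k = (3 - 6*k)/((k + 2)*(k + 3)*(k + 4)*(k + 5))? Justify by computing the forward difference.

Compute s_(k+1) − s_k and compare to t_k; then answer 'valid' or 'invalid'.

s_(k+1) = (55*k + 2*(k + 1)**3 + 18*(k + 1)**2 + 104)/((k + 3)*(k + 4)*(k + 5))
s_(k+1) − s_k = 3*(1 - 2*k)/(k**4 + 14*k**3 + 71*k**2 + 154*k + 120)
(s_(k+1) − s_k) − t_k = 0

valid; difference matches t_k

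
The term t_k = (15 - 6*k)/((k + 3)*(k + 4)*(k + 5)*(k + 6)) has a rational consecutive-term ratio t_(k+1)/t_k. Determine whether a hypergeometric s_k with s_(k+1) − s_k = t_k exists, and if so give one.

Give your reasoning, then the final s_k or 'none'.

s_k = k*(k**2 + 12*k + 137)/(30*(k + 3)*(k + 4)*(k + 5))

Ratio r(k) = (k + 3)*(2*k - 3)/((k + 7)*(2*k - 5)).
A = k + 3, B = k + 7, C = k - 5/2.
Solve (k + 3)·f(k+1) − (k + 6)·f(k) = k - 5/2.
Degrees (1,1,1) ⇒ d ≤ 3.
Match coefficients ⇒ f(k) = -k*(k**2 + 12*k + 137)/180.
Certificate R = B(k−1)f/C = -k*(k + 6)*(k**2 + 12*k + 137)/(90*(2*k - 5)) gives s_k = k*(k**2 + 12*k + 137)/(30*(k + 3)*(k + 4)*(k + 5)).
Check: Δs_k = 3*(5 - 2*k)/(k**4 + 18*k**3 + 119*k**2 + 342*k + 360). ✓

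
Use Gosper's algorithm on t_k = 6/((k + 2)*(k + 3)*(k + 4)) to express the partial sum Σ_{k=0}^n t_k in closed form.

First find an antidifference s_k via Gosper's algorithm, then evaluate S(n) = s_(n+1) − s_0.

S(n) = (n**2 + 7*n + 6)/(2*(n**2 + 7*n + 12))

The ratio is (k + 2)/(k + 5).
Factor: A=k + 2; B=k + 5; C=1.
f must satisfy (k + 2)·f(k+1) − (k + 4)·f(k) = 1.
From deg A=1, deg B=1, deg C=0: d=2.
Solving with deg f ≤ 2: f(k) = k*(k + 5)/12.
R(k) = B(k−1)·f(k)/C(k) = k*(k + 4)*(k + 5)/12; s_k = R·t_k = k*(k + 5)/(2*(k + 2)*(k + 3)).
Δs = 6/(k**3 + 9*k**2 + 26*k + 24), as required.
s_(n+1) = (n**2 + 7*n + 6)/(2*(n**2 + 7*n + 12)) and s_(0) = 0, so S(n) = (n**2 + 7*n + 6)/(2*(n**2 + 7*n + 12)).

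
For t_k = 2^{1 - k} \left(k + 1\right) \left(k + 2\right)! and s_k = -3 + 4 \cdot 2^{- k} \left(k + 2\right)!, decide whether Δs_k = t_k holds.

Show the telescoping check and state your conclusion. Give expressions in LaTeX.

s_(k+1) = 4*2**(-k - 1)*factorial(k + 3) - 3
s_(k+1) − s_k = 2**(1 - k)*(k + 1)*factorial(k + 2)
(s_(k+1) − s_k) − t_k = 0

valid (s_(k+1) − s_k reduces to t_k)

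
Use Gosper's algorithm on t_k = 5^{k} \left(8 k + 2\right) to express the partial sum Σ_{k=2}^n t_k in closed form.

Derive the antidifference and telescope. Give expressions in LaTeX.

t_(k+1)/t_k = 5*(4*k + 5)/(4*k + 1).
A = 5, B = 1, C = k + 1/4.
Need (5)·f(k+1) − (1)·f(k) = k + 1/4.
From deg A=0, deg B=0, deg C=1: d=1.
Solve for f: f(k) = (k - 1)/4 (degree 1 ≤ 1).
Certificate R = B(k−1)f/C = (k - 1)/(4*k + 1) gives s_k = 2*5**k*(k - 1).
Check: Δs_k = 5**k*(8*k + 2). ✓
s_(n+1) = 10*5**n*n and s_(2) = 50, so S(n) = 10*5**n*n - 50.

S(n) = 10 \cdot 5^{n} n - 50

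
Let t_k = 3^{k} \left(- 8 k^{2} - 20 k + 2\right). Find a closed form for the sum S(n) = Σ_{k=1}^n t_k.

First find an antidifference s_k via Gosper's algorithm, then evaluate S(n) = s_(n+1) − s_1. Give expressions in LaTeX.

S(n) = - 12 \cdot 3^{n} n^{2} - 18 \cdot 3^{n} n + 6 \cdot 3^{n} - 6

t_(k+1)/t_k = 3*(4*k**2 + 18*k + 13)/(4*k**2 + 10*k - 1).
Take A(k)=3, B(k)=1, C(k)=k**2 + 5*k/2 - 1/4.
Need (3)·f(k+1) − (1)·f(k) = k**2 + 5*k/2 - 1/4.
From deg A=0, deg B=0, deg C=2: d=2.
Match coefficients ⇒ f(k) = (2*k**2 - k - 2)/4.
Certificate R = B(k−1)f/C = (2*k**2 - k - 2)/(4*k**2 + 10*k - 1) gives s_k = 2*3**k*(-2*k**2 + k + 2).
Check: Δs_k = 3**k*(-8*k**2 - 20*k + 2). ✓
s_(n+1) = 3**(n + 1)*(-4*n**2 - 6*n + 2) and s_(1) = 6, so S(n) = -12*3**n*n**2 - 18*3**n*n + 6*3**n - 6.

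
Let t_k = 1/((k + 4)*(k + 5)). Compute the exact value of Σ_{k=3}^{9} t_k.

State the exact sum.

Σ = 1/14

t_(k+1)/t_k = (k + 4)/(k + 6).
Take A(k)=k + 4, B(k)=k + 6, C(k)=1.
Need (k + 4)·f(k+1) − (k + 5)·f(k) = 1.
d = 1 from the (1,1,0) case.
Coefficient equations give f(k) = k/4.
Then R = B(k−1)f/C = k*(k + 5)/4, so s_k = R(k)·t_k = k/(4*(k + 4)).
Check: Δs_k = 1/(k**2 + 9*k + 20). ✓
Telescoping: Σ = s_(10) − s_(3) = 5/28 − (3/28) = 1/14.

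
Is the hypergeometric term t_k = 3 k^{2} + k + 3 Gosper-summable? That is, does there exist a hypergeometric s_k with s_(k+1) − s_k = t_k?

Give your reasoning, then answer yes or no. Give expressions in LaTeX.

Yes. s_k = k \left(k^{2} - k + 3\right).

Ratio r(k) = (k + 3*(k + 1)**2 + 4)/(3*k**2 + k + 3).
Take A(k)=1, B(k)=1, C(k)=k**2 + k/3 + 1.
Need (1)·f(k+1) − (1)·f(k) = k**2 + k/3 + 1.
Degrees (0,0,2) ⇒ d ≤ 3.
Coefficient equations give f(k) = k*(k**2 - k + 3)/3.
Then R = B(k−1)f/C = k*(k**2 - k + 3)/(3*k**2 + k + 3), so s_k = R(k)·t_k = k*(k**2 - k + 3).
Verify: 3*k**2 + k + 3 matches t_k.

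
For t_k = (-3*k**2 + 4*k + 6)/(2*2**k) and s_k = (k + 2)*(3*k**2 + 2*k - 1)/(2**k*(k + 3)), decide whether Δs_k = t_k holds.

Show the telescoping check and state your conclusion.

Invalid: residual (3*k**3 + 11*k**2 - 14*k - 20)/(2*2**k*(k**2 + 7*k + 12)) ≠ 0.

s_(k+1) = (k + 3)*(2*k + 3*(k + 1)**2 + 1)/(2*2**k*(k + 4))
s_(k+1) − s_k = (-3*k**4 - 14*k**3 + 9*k**2 + 76*k + 52)/(2*2**k*(k**2 + 7*k + 12))
(s_(k+1) − s_k) − t_k = (3*k**3 + 11*k**2 - 14*k - 20)/(2*2**k*(k**2 + 7*k + 12))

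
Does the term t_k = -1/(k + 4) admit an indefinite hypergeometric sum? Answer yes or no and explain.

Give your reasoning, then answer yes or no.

The ratio is (k + 4)/(k + 5).
Take A(k)=k + 4, B(k)=k + 5, C(k)=1.
Key eq: (k + 4)·f(k+1) = (k + 4)·f(k) + (1).
Degrees (1,1,0) ⇒ d ≤ 0.
f = c0 ⇒ A·f(k+1) − B(k−1)·f(k) − C = -1. The system {-1 = 0} is inconsistent; no antidifference.

No — the linear system for f has no solution.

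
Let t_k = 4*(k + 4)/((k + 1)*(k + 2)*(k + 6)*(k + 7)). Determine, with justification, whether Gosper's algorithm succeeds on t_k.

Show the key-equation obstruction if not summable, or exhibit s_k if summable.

Ratio r(k) = (k + 1)*(k + 5)*(k + 6)/((k + 3)*(k + 4)*(k + 8)).
A = k + 1, B = k + 8, C = k**4 + 16*k**3 + 95*k**2 + 248*k + 240.
Key eq: (k + 1)·f(k+1) = (k + 7)·f(k) + (k**4 + 16*k**3 + 95*k**2 + 248*k + 240).
deg f ≤ 6 (via 1,1,4).
A polynomial solution: f(k) = k*(k + 2)*(k + 3)*(k + 4)*(k + 5)*(k + 7)/12.
Get s_k = R·t_k = k*(k + 7)/(3*(k**2 + 7*k + 6)) with R(k) = B(k−1)f(k)/C(k) = k*(k + 2)*(k + 7)**2/(12*(k + 4)).
Check: Δs_k = 4*(k + 4)/(k**4 + 16*k**3 + 83*k**2 + 152*k + 84). ✓

Yes. s_k = k*(k + 7)/(3*(k**2 + 7*k + 6)).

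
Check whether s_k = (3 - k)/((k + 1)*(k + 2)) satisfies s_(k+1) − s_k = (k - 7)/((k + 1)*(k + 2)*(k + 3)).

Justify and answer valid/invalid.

Valid — Δs_k = t_k.

s_(k+1) = (2 - k)/((k + 2)*(k + 3))
s_(k+1) − s_k = (k - 7)/(k**3 + 6*k**2 + 11*k + 6)
(s_(k+1) − s_k) − t_k = 0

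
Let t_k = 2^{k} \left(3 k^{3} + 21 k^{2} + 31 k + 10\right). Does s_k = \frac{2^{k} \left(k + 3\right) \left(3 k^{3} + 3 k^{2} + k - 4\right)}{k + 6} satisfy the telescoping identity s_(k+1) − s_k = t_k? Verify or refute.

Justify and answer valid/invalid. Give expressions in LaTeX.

Invalid: residual \frac{2^{k} \left(- 9 k^{4} - 108 k^{3} - 462 k^{2} - 585 k - 192\right)}{k^{2} + 13 k + 42} ≠ 0.

s_(k+1) = 2**(k + 1)*(k + 4)*(k + 3*(k + 1)**3 + 3*(k + 1)**2 - 3)/(k + 7)
s_(k+1) − s_k = 2**k*(3*k**5 + 51*k**4 + 322*k**3 + 833*k**2 + 847*k + 228)/(k**2 + 13*k + 42)
(s_(k+1) − s_k) − t_k = 2**k*(-9*k**4 - 108*k**3 - 462*k**2 - 585*k - 192)/(k**2 + 13*k + 42)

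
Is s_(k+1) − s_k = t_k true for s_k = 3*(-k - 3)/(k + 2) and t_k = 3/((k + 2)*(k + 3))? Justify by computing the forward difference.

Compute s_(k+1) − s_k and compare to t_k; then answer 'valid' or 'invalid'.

s_(k+1) = 3*(-k - 4)/(k + 3)
s_(k+1) − s_k = 3/(k**2 + 5*k + 6)
(s_(k+1) − s_k) − t_k = 0

Valid: the claim telescopes to t_k.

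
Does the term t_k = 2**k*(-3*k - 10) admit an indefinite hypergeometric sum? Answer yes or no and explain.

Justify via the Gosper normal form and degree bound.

Yes. s_k = 2**k*(-3*k - 4).

The ratio is 2*(3*k + 13)/(3*k + 10).
Take A(k)=2, B(k)=1, C(k)=k + 10/3.
Key eq: (2)·f(k+1) = (1)·f(k) + (k + 10/3).
Degrees (0,0,1) ⇒ d ≤ 1.
Coefficient equations give f(k) = (3*k + 4)/3.
Certificate R = B(k−1)f/C = (3*k + 4)/(3*k + 10) gives s_k = 2**k*(-3*k - 4).
Check: Δs_k = 2**k*(-3*k - 10). ✓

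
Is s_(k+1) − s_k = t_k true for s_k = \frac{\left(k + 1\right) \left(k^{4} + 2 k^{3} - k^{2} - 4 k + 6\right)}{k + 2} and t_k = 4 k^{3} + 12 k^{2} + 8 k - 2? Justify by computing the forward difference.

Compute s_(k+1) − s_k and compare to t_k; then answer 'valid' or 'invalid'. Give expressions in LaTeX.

s_(k+1) = (k**5 + 8*k**4 + 23*k**3 + 26*k**2 + 12*k + 8)/(k + 3)
s_(k+1) − s_k = (4*k**5 + 29*k**4 + 74*k**3 + 77*k**2 + 20*k - 2)/(k**2 + 5*k + 6)
(s_(k+1) − s_k) − t_k = (-3*k**4 - 18*k**3 - 33*k**2 - 18*k + 10)/(k**2 + 5*k + 6)

Invalid: residual \frac{- 3 k^{4} - 18 k^{3} - 33 k^{2} - 18 k + 10}{k^{2} + 5 k + 6} ≠ 0.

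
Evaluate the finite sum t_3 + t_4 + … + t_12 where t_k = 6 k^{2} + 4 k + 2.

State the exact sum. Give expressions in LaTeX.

r(k) = (3*k**2 + 8*k + 6)/(3*k**2 + 2*k + 1) after simplifying.
So A=1 and B=1, with C=k**2 + 2*k/3 + 1/3.
Set up (1)·f(k+1) − (1)·f(k) − (k**2 + 2*k/3 + 1/3) = 0.
d = 3 from the (0,0,2) case.
Match coefficients ⇒ f(k) = k*(2*k**2 - k + 1)/6.
So s_k = (B(k−1)f/C)·t_k = (k*(2*k**2 - k + 1)/(2*(3*k**2 + 2*k + 1)))·t_k = k*(2*k**2 - k + 1).
s_(k+1) − s_k = 6*k**2 + 4*k + 2 = t_k.
Sum = s_(13) − s_(3); s_(13) = 4238, s_(3) = 48 ⇒ 4190.

Σ = 4190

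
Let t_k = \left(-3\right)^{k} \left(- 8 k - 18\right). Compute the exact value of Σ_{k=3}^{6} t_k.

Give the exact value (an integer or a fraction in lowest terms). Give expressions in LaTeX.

Σ = -36936

Compute t_(k+1)/t_k: get 3*(-4*k - 13)/(4*k + 9).
Gosper form: A/B · C(k+1)/C(k) with A=-3, B=1, C=k + 9/4.
Key eq: (-3)·f(k+1) = (1)·f(k) + (k + 9/4).
Bound: deg f ≤ 1.
A polynomial solution: f(k) = -(2*k + 3)/8.
Certificate R = B(k−1)f/C = -(2*k + 3)/(2*(4*k + 9)) gives s_k = (-3)**k*(2*k + 3).
Verify: (-3)**k*(-8*k - 18) matches t_k.
Sum = s_(7) − s_(3); s_(7) = -37179, s_(3) = -243 ⇒ -36936.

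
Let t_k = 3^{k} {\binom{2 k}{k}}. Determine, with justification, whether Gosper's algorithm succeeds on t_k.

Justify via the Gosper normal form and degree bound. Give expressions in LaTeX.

The ratio is 6*(2*k + 1)/(k + 1).
Normal form (A,B,C) = (12*k + 6, k + 1, 1).
Key eq: (12*k + 6)·f(k+1) = (k)·f(k) + (1).
deg f ≤ -1 (via 1,1,0).
Negative degree bound (-1): no f exists, t_k not Gosper-summable.

No — key equation has no polynomial f.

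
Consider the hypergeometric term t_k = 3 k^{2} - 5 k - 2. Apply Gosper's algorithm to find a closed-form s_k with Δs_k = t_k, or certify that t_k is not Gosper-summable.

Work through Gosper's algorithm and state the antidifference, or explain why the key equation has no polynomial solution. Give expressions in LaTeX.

The ratio is (3*k**2 + k - 4)/(3*k**2 - 5*k - 2).
Normal form (A,B,C) = (1, 1, k**2 - 5*k/3 - 2/3).
f must satisfy (1)·f(k+1) − (1)·f(k) = k**2 - 5*k/3 - 2/3.
From deg A=0, deg B=0, deg C=2: d=3.
Solving with deg f ≤ 3: f(k) = k*(k**2 - 4*k + 1)/3.
R(k) = B(k−1)·f(k)/C(k) = k*(k**2 - 4*k + 1)/((k - 2)*(3*k + 1)); s_k = R·t_k = k*(k**2 - 4*k + 1).
s_(k+1) − s_k = 3*k**2 - 5*k - 2 = t_k.

s_k = k \left(k^{2} - 4 k + 1\right)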